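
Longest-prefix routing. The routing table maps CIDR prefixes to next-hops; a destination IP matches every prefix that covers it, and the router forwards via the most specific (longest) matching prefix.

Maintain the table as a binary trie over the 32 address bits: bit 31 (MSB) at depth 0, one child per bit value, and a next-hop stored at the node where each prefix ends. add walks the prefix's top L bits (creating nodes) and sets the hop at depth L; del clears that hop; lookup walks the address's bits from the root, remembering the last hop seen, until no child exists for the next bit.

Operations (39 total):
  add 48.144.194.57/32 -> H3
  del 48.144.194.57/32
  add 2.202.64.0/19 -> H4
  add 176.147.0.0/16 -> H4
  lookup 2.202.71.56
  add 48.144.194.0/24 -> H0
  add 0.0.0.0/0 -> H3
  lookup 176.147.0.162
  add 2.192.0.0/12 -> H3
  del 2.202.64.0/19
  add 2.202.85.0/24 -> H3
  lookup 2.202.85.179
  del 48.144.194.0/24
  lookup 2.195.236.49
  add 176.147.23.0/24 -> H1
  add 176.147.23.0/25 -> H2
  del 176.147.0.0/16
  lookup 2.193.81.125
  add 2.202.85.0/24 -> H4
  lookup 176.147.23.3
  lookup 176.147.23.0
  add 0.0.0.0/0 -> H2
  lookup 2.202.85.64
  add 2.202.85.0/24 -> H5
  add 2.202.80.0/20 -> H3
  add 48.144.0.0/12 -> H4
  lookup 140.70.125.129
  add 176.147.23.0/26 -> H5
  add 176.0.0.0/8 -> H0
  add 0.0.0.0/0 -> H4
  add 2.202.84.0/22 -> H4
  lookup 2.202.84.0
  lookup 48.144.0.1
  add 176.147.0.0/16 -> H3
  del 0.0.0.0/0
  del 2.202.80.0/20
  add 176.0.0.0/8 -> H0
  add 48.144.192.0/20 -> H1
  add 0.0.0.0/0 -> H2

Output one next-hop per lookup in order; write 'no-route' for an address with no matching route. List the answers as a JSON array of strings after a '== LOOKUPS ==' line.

Trace:
  add 48.144.194.57/32 -> H3 at depth 32
  del 48.144.194.57/32 (clear depth 32)
  add 2.202.64.0/19 -> H4 at depth 19
  add 176.147.0.0/16 -> H4 at depth 16
  Q 2.202.71.56: descend 0000001011001010010 ; hops seen [H4] ; pick H4
  add 48.144.194.0/24 -> H0 at depth 24
  add 0.0.0.0/0 -> H3 at depth 0
  Q 176.147.0.162: descend 1011000010010011 ; hops seen [H3,H4] ; pick H4
  add 2.192.0.0/12 -> H3 at depth 12
  del 2.202.64.0/19 (clear depth 19)
  add 2.202.85.0/24 -> H3 at depth 24
  Q 2.202.85.179: descend 000000101100101001010101 ; hops seen [H3,H3,H3] ; pick H3
  del 48.144.194.0/24 (clear depth 24)
  Q 2.195.236.49: descend 000000101100 ; hops seen [H3,H3] ; pick H3
  add 176.147.23.0/24 -> H1 at depth 24
  add 176.147.23.0/25 -> H2 at depth 25
  del 176.147.0.0/16 (clear depth 16)
  Q 2.193.81.125: descend 000000101100 ; hops seen [H3,H3] ; pick H3
  add 2.202.85.0/24 -> H4 at depth 24
  Q 176.147.23.3: descend 1011000010010011000101110 ; hops seen [H3,H1,H2] ; pick H2
  Q 176.147.23.0: descend 1011000010010011000101110 ; hops seen [H3,H1,H2] ; pick H2
  add 0.0.0.0/0 -> H2 at depth 0
  Q 2.202.85.64: descend 000000101100101001010101 ; hops seen [H2,H3,H4] ; pick H4
  add 2.202.85.0/24 -> H5 at depth 24
  add 2.202.80.0/20 -> H3 at depth 20
  add 48.144.0.0/12 -> H4 at depth 12
  Q 140.70.125.129: descend 10 ; hops seen [H2] ; pick H2
  add 176.147.23.0/26 -> H5 at depth 26
  add 176.0.0.0/8 -> H0 at depth 8
  add 0.0.0.0/0 -> H4 at depth 0
  add 2.202.84.0/22 -> H4 at depth 22
  Q 2.202.84.0: descend 00000010110010100101010 ; hops seen [H4,H3,H3,H4] ; pick H4
  Q 48.144.0.1: descend 0011000010010000 ; hops seen [H4,H4] ; pick H4
  add 176.147.0.0/16 -> H3 at depth 16
  del 0.0.0.0/0 (clear depth 0)
  del 2.202.80.0/20 (clear depth 20)
  add 176.0.0.0/8 -> H0 at depth 8
  add 48.144.192.0/20 -> H1 at depth 20
  add 0.0.0.0/0 -> H2 at depth 0

== LOOKUPS ==
["H4","H4","H3","H3","H3","H2","H2","H4","H2","H4","H4"]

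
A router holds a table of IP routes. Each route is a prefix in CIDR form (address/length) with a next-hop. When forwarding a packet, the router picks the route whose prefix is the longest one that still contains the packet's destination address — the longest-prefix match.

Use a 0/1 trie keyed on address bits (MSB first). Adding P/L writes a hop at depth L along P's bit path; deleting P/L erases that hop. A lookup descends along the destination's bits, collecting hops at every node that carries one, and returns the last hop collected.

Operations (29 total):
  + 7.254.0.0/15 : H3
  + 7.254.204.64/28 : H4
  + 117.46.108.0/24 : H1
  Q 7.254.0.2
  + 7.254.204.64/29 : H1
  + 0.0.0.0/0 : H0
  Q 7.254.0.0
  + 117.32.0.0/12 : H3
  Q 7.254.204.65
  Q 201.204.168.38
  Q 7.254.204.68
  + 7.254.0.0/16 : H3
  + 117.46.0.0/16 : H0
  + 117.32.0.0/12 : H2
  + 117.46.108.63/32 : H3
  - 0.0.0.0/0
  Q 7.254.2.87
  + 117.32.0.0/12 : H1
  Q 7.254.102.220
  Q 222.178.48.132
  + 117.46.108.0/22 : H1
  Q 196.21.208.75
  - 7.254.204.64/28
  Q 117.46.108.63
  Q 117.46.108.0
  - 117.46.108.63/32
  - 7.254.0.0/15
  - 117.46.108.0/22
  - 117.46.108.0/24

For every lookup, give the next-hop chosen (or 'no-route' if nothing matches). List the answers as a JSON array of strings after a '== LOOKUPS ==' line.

Process each operation:
  add 7.254.0.0/15 -> H3 at depth 15
  add 7.254.204.64/28 -> H4 at depth 28
  add 117.46.108.0/24 -> H1 at depth 24
  Q 7.254.0.2: descend 0000011111111110 ; hops seen [H3] ; pick H3
  add 7.254.204.64/29 -> H1 at depth 29
  add 0.0.0.0/0 -> H0 at depth 0
  Q 7.254.0.0: descend 0000011111111110 ; hops seen [H0,H3] ; pick H3
  add 117.32.0.0/12 -> H3 at depth 12
  Q 7.254.204.65: descend 00000111111111101100110001000 ; hops seen [H0,H3,H4,H1] ; pick H1
  Q 201.204.168.38: descend ε ; hops seen [H0] ; pick H0
  Q 7.254.204.68: descend 00000111111111101100110001000 ; hops seen [H0,H3,H4,H1] ; pick H1
  add 7.254.0.0/16 -> H3 at depth 16
  add 117.46.0.0/16 -> H0 at depth 16
  add 117.32.0.0/12 -> H2 at depth 12
  add 117.46.108.63/32 -> H3 at depth 32
  del 0.0.0.0/0 (clear depth 0)
  Q 7.254.2.87: descend 0000011111111110 ; hops seen [H3,H3] ; pick H3
  add 117.32.0.0/12 -> H1 at depth 12
  Q 7.254.102.220: descend 0000011111111110 ; hops seen [H3,H3] ; pick H3
  Q 222.178.48.132: descend ε ; hops seen [∅] ; pick no-route
  add 117.46.108.0/22 -> H1 at depth 22
  Q 196.21.208.75: descend ε ; hops seen [∅] ; pick no-route
  del 7.254.204.64/28 (clear depth 28)
  Q 117.46.108.63: descend 01110101001011100110110000111111 ; hops seen [H1,H0,H1,H1,H3] ; pick H3
  Q 117.46.108.0: descend 01110101001011100110110000 ; hops seen [H1,H0,H1,H1] ; pick H1
  del 117.46.108.63/32 (clear depth 32)
  del 7.254.0.0/15 (clear depth 15)
  del 117.46.108.0/22 (clear depth 22)
  del 117.46.108.0/24 (clear depth 24)

== LOOKUPS ==
["H3","H3","H1","H0","H1","H3","H3","no-route","no-route","H3","H1"]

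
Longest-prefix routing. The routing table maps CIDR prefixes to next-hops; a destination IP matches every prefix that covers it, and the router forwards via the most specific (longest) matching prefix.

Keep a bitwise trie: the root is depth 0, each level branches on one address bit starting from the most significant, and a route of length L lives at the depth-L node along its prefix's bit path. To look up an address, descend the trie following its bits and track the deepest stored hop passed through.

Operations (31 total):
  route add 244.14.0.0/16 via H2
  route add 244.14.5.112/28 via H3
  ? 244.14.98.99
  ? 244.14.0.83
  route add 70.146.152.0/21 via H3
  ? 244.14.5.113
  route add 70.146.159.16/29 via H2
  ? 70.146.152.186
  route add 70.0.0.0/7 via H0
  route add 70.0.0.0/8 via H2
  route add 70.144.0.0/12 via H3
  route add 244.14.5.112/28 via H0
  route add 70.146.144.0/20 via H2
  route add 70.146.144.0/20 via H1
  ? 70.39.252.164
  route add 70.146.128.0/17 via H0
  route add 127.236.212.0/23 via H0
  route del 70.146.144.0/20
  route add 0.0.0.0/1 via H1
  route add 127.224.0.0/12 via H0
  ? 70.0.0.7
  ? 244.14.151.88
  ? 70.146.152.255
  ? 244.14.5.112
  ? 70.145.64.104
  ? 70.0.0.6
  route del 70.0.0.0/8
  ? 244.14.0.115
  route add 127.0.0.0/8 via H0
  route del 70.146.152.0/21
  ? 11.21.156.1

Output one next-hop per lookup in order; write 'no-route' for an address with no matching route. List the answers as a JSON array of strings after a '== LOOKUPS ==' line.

Apply in order:
  add 244.14.0.0/16 -> H2 at depth 16
  add 244.14.5.112/28 -> H3 at depth 28
  Q 244.14.98.99: descend 11110100000011100 ; hops seen [H2] ; pick H2
  Q 244.14.0.83: descend 111101000000111000000 ; hops seen [H2] ; pick H2
  add 70.146.152.0/21 -> H3 at depth 21
  Q 244.14.5.113: descend 1111010000001110000001010111 ; hops seen [H2,H3] ; pick H3
  add 70.146.159.16/29 -> H2 at depth 29
  Q 70.146.152.186: descend 010001101001001010011 ; hops seen [H3] ; pick H3
  add 70.0.0.0/7 -> H0 at depth 7
  add 70.0.0.0/8 -> H2 at depth 8
  add 70.144.0.0/12 -> H3 at depth 12
  add 244.14.5.112/28 -> H0 at depth 28
  add 70.146.144.0/20 -> H2 at depth 20
  add 70.146.144.0/20 -> H1 at depth 20
  Q 70.39.252.164: descend 01000110 ; hops seen [H0,H2] ; pick H2
  add 70.146.128.0/17 -> H0 at depth 17
  add 127.236.212.0/23 -> H0 at depth 23
  del 70.146.144.0/20 (clear depth 20)
  add 0.0.0.0/1 -> H1 at depth 1
  add 127.224.0.0/12 -> H0 at depth 12
  Q 70.0.0.7: descend 01000110 ; hops seen [H1,H0,H2] ; pick H2
  Q 244.14.151.88: descend 1111010000001110 ; hops seen [H2] ; pick H2
  Q 70.146.152.255: descend 010001101001001010011 ; hops seen [H1,H0,H2,H3,H0,H3] ; pick H3
  Q 244.14.5.112: descend 1111010000001110000001010111 ; hops seen [H2,H0] ; pick H0
  Q 70.145.64.104: descend 01000110100100 ; hops seen [H1,H0,H2,H3] ; pick H3
  Q 70.0.0.6: descend 01000110 ; hops seen [H1,H0,H2] ; pick H2
  del 70.0.0.0/8 (clear depth 8)
  Q 244.14.0.115: descend 111101000000111000000 ; hops seen [H2] ; pick H2
  add 127.0.0.0/8 -> H0 at depth 8
  del 70.146.152.0/21 (clear depth 21)
  Q 11.21.156.1: descend 0 ; hops seen [H1] ; pick H1

== LOOKUPS ==
["H2","H2","H3","H3","H2","H2","H2","H3","H0","H3","H2","H2","H1"]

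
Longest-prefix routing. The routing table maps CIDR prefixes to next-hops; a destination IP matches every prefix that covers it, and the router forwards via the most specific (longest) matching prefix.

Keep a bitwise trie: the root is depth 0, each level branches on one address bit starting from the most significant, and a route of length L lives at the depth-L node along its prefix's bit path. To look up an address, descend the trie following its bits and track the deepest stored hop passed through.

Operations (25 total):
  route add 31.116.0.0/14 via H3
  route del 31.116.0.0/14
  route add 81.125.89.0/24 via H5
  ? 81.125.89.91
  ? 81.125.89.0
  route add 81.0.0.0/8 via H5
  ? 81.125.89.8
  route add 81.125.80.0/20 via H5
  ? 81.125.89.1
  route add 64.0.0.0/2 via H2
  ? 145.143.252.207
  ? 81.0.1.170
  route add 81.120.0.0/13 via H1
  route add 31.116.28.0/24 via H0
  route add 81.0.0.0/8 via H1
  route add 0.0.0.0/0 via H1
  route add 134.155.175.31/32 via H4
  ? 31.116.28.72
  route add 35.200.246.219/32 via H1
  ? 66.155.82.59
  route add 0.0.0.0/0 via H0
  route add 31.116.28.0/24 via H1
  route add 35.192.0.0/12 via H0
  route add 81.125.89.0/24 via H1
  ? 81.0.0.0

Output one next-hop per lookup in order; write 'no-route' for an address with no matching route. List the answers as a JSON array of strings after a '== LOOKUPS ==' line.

Apply in order:
  + 31.116.0.0/14 (H3) depth=14
  - 31.116.0.0/14 clear@14
  + 81.125.89.0/24 (H5) depth=24
  lookup 81.125.89.91: bits 010100010111110101011001 walk d0:-→d1:-→d2:-→d3:-→d4:-→d5:-→d6:-→d7:-→d8:-→d9:-→d10:-→d11:-→d12:-→d13:-→d14:-→d15:-→d16:-→d17:-→d18:-→d19:-→d20:-→d21:-→d22:-→d23:-→d24:H5 -> H5
  lookup 81.125.89.0: bits 010100010111110101011001 walk d0:-→d1:-→d2:-→d3:-→d4:-→d5:-→d6:-→d7:-→d8:-→d9:-→d10:-→d11:-→d12:-→d13:-→d14:-→d15:-→d16:-→d17:-→d18:-→d19:-→d20:-→d21:-→d22:-→d23:-→d24:H5 -> H5
  + 81.0.0.0/8 (H5) depth=8
  lookup 81.125.89.8: bits 010100010111110101011001 walk d0:-→d1:-→d2:-→d3:-→d4:-→d5:-→d6:-→d7:-→d8:H5→d9:-→d10:-→d11:-→d12:-→d13:-→d14:-→d15:-→d16:-→d17:-→d18:-→d19:-→d20:-→d21:-→d22:-→d23:-→d24:H5 -> H5
  + 81.125.80.0/20 (H5) depth=20
  lookup 81.125.89.1: bits 010100010111110101011001 walk d0:-→d1:-→d2:-→d3:-→d4:-→d5:-→d6:-→d7:-→d8:H5→d9:-→d10:-→d11:-→d12:-→d13:-→d14:-→d15:-→d16:-→d17:-→d18:-→d19:-→d20:H5→d21:-→d22:-→d23:-→d24:H5 -> H5
  + 64.0.0.0/2 (H2) depth=2
  lookup 145.143.252.207: bits ε walk d0:- -> no-route
  lookup 81.0.1.170: bits 010100010 walk d0:-→d1:-→d2:H2→d3:-→d4:-→d5:-→d6:-→d7:-→d8:H5→d9:- -> H5
  + 81.120.0.0/13 (H1) depth=13
  + 31.116.28.0/24 (H0) depth=24
  + 81.0.0.0/8 (H1) depth=8
  + 0.0.0.0/0 (H1) depth=0
  + 134.155.175.31/32 (H4) depth=32
  lookup 31.116.28.72: bits 000111110111010000011100 walk d0:H1→d1:-→d2:-→d3:-→d4:-→d5:-→d6:-→d7:-→d8:-→d9:-→d10:-→d11:-→d12:-→d13:-→d14:-→d15:-→d16:-→d17:-→d18:-→d19:-→d20:-→d21:-→d22:-→d23:-→d24:H0 -> H0
  + 35.200.246.219/32 (H1) depth=32
  lookup 66.155.82.59: bits 010 walk d0:H1→d1:-→d2:H2→d3:- -> H2
  + 0.0.0.0/0 (H0) depth=0
  + 31.116.28.0/24 (H1) depth=24
  + 35.192.0.0/12 (H0) depth=12
  + 81.125.89.0/24 (H1) depth=24
  lookup 81.0.0.0: bits 010100010 walk d0:H0→d1:-→d2:H2→d3:-→d4:-→d5:-→d6:-→d7:-→d8:H1→d9:- -> H1

== LOOKUPS ==
["H5","H5","H5","H5","no-route","H5","H0","H2","H1"]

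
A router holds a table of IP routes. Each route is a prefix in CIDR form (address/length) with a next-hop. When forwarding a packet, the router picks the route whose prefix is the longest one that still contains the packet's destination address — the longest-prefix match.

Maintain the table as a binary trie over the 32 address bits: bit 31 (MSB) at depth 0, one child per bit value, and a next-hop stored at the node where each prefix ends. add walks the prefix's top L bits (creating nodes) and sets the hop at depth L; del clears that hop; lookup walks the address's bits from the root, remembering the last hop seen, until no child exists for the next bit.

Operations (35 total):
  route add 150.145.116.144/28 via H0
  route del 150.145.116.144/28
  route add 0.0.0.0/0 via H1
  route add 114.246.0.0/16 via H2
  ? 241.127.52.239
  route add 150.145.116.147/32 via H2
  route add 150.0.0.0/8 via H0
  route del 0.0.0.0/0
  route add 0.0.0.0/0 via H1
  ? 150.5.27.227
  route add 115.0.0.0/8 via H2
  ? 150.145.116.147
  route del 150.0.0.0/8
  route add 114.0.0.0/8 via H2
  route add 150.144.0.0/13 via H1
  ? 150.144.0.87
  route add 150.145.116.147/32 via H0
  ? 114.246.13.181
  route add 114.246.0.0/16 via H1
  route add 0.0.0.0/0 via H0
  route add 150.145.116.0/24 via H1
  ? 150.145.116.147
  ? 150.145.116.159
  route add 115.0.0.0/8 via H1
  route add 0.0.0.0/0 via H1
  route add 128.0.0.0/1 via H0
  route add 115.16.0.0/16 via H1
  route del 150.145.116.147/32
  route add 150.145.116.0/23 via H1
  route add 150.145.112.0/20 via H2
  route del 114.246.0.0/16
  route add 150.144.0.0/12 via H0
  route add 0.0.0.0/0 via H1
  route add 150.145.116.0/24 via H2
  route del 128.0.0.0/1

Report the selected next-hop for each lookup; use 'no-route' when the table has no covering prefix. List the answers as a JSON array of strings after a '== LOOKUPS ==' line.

Process each operation:
  + 150.145.116.144/28 (H0) depth=28
  del 150.145.116.144/28 (clear depth 28)
  + 0.0.0.0/0 (H1) depth=0
  + 114.246.0.0/16 (H2) depth=16
  lookup 241.127.52.239: bits 1 walk d0:H1→d1:- -> H1
  + 150.145.116.147/32 (H2) depth=32
  + 150.0.0.0/8 (H0) depth=8
  del 0.0.0.0/0 (clear depth 0)
  + 0.0.0.0/0 (H1) depth=0
  lookup 150.5.27.227: bits 10010110 walk d0:H1→d1:-→d2:-→d3:-→d4:-→d5:-→d6:-→d7:-→d8:H0 -> H0
  + 115.0.0.0/8 (H2) depth=8
  lookup 150.145.116.147: bits 10010110100100010111010010010011 walk d0:H1→d1:-→d2:-→d3:-→d4:-→d5:-→d6:-→d7:-→d8:H0→d9:-→d10:-→d11:-→d12:-→d13:-→d14:-→d15:-→d16:-→d17:-→d18:-→d19:-→d20:-→d21:-→d22:-→d23:-→d24:-→d25:-→d26:-→d27:-→d28:-→d29:-→d30:-→d31:-→d32:H2 -> H2
  del 150.0.0.0/8 (clear depth 8)
  + 114.0.0.0/8 (H2) depth=8
  + 150.144.0.0/13 (H1) depth=13
  lookup 150.144.0.87: bits 100101101001000 walk d0:H1→d1:-→d2:-→d3:-→d4:-→d5:-→d6:-→d7:-→d8:-→d9:-→d10:-→d11:-→d12:-→d13:H1→d14:-→d15:- -> H1
  + 150.145.116.147/32 (H0) depth=32
  lookup 114.246.13.181: bits 0111001011110110 walk d0:H1→d1:-→d2:-→d3:-→d4:-→d5:-→d6:-→d7:-→d8:H2→d9:-→d10:-→d11:-→d12:-→d13:-→d14:-→d15:-→d16:H2 -> H2
  + 114.246.0.0/16 (H1) depth=16
  + 0.0.0.0/0 (H0) depth=0
  + 150.145.116.0/24 (H1) depth=24
  lookup 150.145.116.147: bits 10010110100100010111010010010011 walk d0:H0→d1:-→d2:-→d3:-→d4:-→d5:-→d6:-→d7:-→d8:-→d9:-→d10:-→d11:-→d12:-→d13:H1→d14:-→d15:-→d16:-→d17:-→d18:-→d19:-→d20:-→d21:-→d22:-→d23:-→d24:H1→d25:-→d26:-→d27:-→d28:-→d29:-→d30:-→d31:-→d32:H0 -> H0
  lookup 150.145.116.159: bits 1001011010010001011101001001 walk d0:H0→d1:-→d2:-→d3:-→d4:-→d5:-→d6:-→d7:-→d8:-→d9:-→d10:-→d11:-→d12:-→d13:H1→d14:-→d15:-→d16:-→d17:-→d18:-→d19:-→d20:-→d21:-→d22:-→d23:-→d24:H1→d25:-→d26:-→d27:-→d28:- -> H1
  + 115.0.0.0/8 (H1) depth=8
  + 0.0.0.0/0 (H1) depth=0
  + 128.0.0.0/1 (H0) depth=1
  + 115.16.0.0/16 (H1) depth=16
  del 150.145.116.147/32 (clear depth 32)
  + 150.145.116.0/23 (H1) depth=23
  + 150.145.112.0/20 (H2) depth=20
  del 114.246.0.0/16 (clear depth 16)
  + 150.144.0.0/12 (H0) depth=12
  + 0.0.0.0/0 (H1) depth=0
  + 150.145.116.0/24 (H2) depth=24
  del 128.0.0.0/1 (clear depth 1)

== LOOKUPS ==
["H1","H0","H2","H1","H2","H0","H1"]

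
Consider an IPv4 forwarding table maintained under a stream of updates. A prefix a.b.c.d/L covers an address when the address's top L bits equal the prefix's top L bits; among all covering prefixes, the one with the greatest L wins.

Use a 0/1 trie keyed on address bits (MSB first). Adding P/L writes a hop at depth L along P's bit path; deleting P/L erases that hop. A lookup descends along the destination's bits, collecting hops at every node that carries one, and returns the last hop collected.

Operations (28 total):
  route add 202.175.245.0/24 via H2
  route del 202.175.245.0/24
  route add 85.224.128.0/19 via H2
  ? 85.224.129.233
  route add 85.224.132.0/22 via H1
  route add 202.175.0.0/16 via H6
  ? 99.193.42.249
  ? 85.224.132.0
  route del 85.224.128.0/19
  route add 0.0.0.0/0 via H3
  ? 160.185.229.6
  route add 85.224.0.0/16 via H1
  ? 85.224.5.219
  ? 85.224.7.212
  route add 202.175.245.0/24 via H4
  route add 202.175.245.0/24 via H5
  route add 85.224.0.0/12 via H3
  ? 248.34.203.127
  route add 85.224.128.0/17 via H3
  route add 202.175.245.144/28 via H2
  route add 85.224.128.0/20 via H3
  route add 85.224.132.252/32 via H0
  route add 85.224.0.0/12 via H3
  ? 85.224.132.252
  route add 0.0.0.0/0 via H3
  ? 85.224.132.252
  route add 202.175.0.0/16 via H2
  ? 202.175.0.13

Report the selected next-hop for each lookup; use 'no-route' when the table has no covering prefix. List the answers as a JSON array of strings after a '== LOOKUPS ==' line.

Process each operation:
  + 202.175.245.0/24 (H2) depth=24
  - 202.175.245.0/24 clear@24
  + 85.224.128.0/19 (H2) depth=19
  ? 85.224.129.233  path d0:-→d1:-→d2:-→d3:-→d4:-→d5:-→d6:-→d7:-→d8:-→d9:-→d10:-→d11:-→d12:-→d13:-→d14:-→d15:-→d16:-→d17:-→d18:-→d19:H2  best=H2
  + 85.224.132.0/22 (H1) depth=22
  + 202.175.0.0/16 (H6) depth=16
  ? 99.193.42.249  path d0:-→d1:-→d2:-  best=no-route
  ? 85.224.132.0  path d0:-→d1:-→d2:-→d3:-→d4:-→d5:-→d6:-→d7:-→d8:-→d9:-→d10:-→d11:-→d12:-→d13:-→d14:-→d15:-→d16:-→d17:-→d18:-→d19:H2→d20:-→d21:-→d22:H1  best=H1
  - 85.224.128.0/19 clear@19
  + 0.0.0.0/0 (H3) depth=0
  ? 160.185.229.6  path d0:H3→d1:-  best=H3
  + 85.224.0.0/16 (H1) depth=16
  ? 85.224.5.219  path d0:H3→d1:-→d2:-→d3:-→d4:-→d5:-→d6:-→d7:-→d8:-→d9:-→d10:-→d11:-→d12:-→d13:-→d14:-→d15:-→d16:H1  best=H1
  ? 85.224.7.212  path d0:H3→d1:-→d2:-→d3:-→d4:-→d5:-→d6:-→d7:-→d8:-→d9:-→d10:-→d11:-→d12:-→d13:-→d14:-→d15:-→d16:H1  best=H1
  + 202.175.245.0/24 (H4) depth=24
  + 202.175.245.0/24 (H5) depth=24
  + 85.224.0.0/12 (H3) depth=12
  ? 248.34.203.127  path d0:H3→d1:-→d2:-  best=H3
  + 85.224.128.0/17 (H3) depth=17
  + 202.175.245.144/28 (H2) depth=28
  + 85.224.128.0/20 (H3) depth=20
  + 85.224.132.252/32 (H0) depth=32
  + 85.224.0.0/12 (H3) depth=12
  ? 85.224.132.252  path d0:H3→d1:-→d2:-→d3:-→d4:-→d5:-→d6:-→d7:-→d8:-→d9:-→d10:-→d11:-→d12:H3→d13:-→d14:-→d15:-→d16:H1→d17:H3→d18:-→d19:-→d20:H3→d21:-→d22:H1→d23:-→d24:-→d25:-→d26:-→d27:-→d28:-→d29:-→d30:-→d31:-→d32:H0  best=H0
  + 0.0.0.0/0 (H3) depth=0
  ? 85.224.132.252  path d0:H3→d1:-→d2:-→d3:-→d4:-→d5:-→d6:-→d7:-→d8:-→d9:-→d10:-→d11:-→d12:H3→d13:-→d14:-→d15:-→d16:H1→d17:H3→d18:-→d19:-→d20:H3→d21:-→d22:H1→d23:-→d24:-→d25:-→d26:-→d27:-→d28:-→d29:-→d30:-→d31:-→d32:H0  best=H0
  + 202.175.0.0/16 (H2) depth=16
  ? 202.175.0.13  path d0:H3→d1:-→d2:-→d3:-→d4:-→d5:-→d6:-→d7:-→d8:-→d9:-→d10:-→d11:-→d12:-→d13:-→d14:-→d15:-→d16:H2  best=H2

== LOOKUPS ==
["H2","no-route","H1","H3","H1","H1","H3","H0","H0","H2"]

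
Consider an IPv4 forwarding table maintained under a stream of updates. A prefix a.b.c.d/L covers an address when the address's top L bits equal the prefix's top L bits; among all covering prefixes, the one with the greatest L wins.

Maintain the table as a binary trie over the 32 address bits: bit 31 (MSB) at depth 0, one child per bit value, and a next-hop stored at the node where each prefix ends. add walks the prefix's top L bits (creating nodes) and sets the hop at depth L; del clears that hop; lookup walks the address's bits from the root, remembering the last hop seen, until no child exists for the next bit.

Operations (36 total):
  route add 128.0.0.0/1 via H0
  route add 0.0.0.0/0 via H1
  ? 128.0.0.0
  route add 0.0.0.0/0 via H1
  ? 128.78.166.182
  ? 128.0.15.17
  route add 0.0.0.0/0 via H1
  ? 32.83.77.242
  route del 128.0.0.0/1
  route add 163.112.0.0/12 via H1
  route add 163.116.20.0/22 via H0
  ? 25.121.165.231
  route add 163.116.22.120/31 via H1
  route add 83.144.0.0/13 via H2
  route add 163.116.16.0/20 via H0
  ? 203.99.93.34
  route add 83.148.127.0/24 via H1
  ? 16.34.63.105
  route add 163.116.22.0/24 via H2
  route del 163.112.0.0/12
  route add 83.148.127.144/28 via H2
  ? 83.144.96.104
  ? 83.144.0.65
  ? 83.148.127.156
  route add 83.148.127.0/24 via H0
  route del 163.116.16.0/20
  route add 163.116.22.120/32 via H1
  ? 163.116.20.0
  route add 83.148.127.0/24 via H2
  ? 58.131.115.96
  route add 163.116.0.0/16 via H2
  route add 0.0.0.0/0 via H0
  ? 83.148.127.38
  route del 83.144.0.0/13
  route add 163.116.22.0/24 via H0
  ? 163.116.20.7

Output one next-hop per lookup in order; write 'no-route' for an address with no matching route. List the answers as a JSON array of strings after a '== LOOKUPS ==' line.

Trace:
  add 128.0.0.0/1 -> H0 at depth 1
  add 0.0.0.0/0 -> H1 at depth 0
  ? 128.0.0.0  path d0:H1→d1:H0  best=H0
  add 0.0.0.0/0 -> H1 at depth 0
  ? 128.78.166.182  path d0:H1→d1:H0  best=H0
  ? 128.0.15.17  path d0:H1→d1:H0  best=H0
  add 0.0.0.0/0 -> H1 at depth 0
  ? 32.83.77.242  path d0:H1  best=H1
  - 128.0.0.0/1 clear@1
  add 163.112.0.0/12 -> H1 at depth 12
  add 163.116.20.0/22 -> H0 at depth 22
  ? 25.121.165.231  path d0:H1  best=H1
  add 163.116.22.120/31 -> H1 at depth 31
  add 83.144.0.0/13 -> H2 at depth 13
  add 163.116.16.0/20 -> H0 at depth 20
  ? 203.99.93.34  path d0:H1→d1:-  best=H1
  add 83.148.127.0/24 -> H1 at depth 24
  ? 16.34.63.105  path d0:H1→d1:-  best=H1
  add 163.116.22.0/24 -> H2 at depth 24
  - 163.112.0.0/12 clear@12
  add 83.148.127.144/28 -> H2 at depth 28
  ? 83.144.96.104  path d0:H1→d1:-→d2:-→d3:-→d4:-→d5:-→d6:-→d7:-→d8:-→d9:-→d10:-→d11:-→d12:-→d13:H2  best=H2
  ? 83.144.0.65  path d0:H1→d1:-→d2:-→d3:-→d4:-→d5:-→d6:-→d7:-→d8:-→d9:-→d10:-→d11:-→d12:-→d13:H2  best=H2
  ? 83.148.127.156  path d0:H1→d1:-→d2:-→d3:-→d4:-→d5:-→d6:-→d7:-→d8:-→d9:-→d10:-→d11:-→d12:-→d13:H2→d14:-→d15:-→d16:-→d17:-→d18:-→d19:-→d20:-→d21:-→d22:-→d23:-→d24:H1→d25:-→d26:-→d27:-→d28:H2  best=H2
  add 83.148.127.0/24 -> H0 at depth 24
  - 163.116.16.0/20 clear@20
  add 163.116.22.120/32 -> H1 at depth 32
  ? 163.116.20.0  path d0:H1→d1:-→d2:-→d3:-→d4:-→d5:-→d6:-→d7:-→d8:-→d9:-→d10:-→d11:-→d12:-→d13:-→d14:-→d15:-→d16:-→d17:-→d18:-→d19:-→d20:-→d21:-→d22:H0  best=H0
  add 83.148.127.0/24 -> H2 at depth 24
  ? 58.131.115.96  path d0:H1→d1:-  best=H1
  add 163.116.0.0/16 -> H2 at depth 16
  add 0.0.0.0/0 -> H0 at depth 0
  ? 83.148.127.38  path d0:H0→d1:-→d2:-→d3:-→d4:-→d5:-→d6:-→d7:-→d8:-→d9:-→d10:-→d11:-→d12:-→d13:H2→d14:-→d15:-→d16:-→d17:-→d18:-→d19:-→d20:-→d21:-→d22:-→d23:-→d24:H2  best=H2
  - 83.144.0.0/13 clear@13
  add 163.116.22.0/24 -> H0 at depth 24
  ? 163.116.20.7  path d0:H0→d1:-→d2:-→d3:-→d4:-→d5:-→d6:-→d7:-→d8:-→d9:-→d10:-→d11:-→d12:-→d13:-→d14:-→d15:-→d16:H2→d17:-→d18:-→d19:-→d20:-→d21:-→d22:H0  best=H0

== LOOKUPS ==
["H0","H0","H0","H1","H1","H1","H1","H2","H2","H2","H0","H1","H2","H0"]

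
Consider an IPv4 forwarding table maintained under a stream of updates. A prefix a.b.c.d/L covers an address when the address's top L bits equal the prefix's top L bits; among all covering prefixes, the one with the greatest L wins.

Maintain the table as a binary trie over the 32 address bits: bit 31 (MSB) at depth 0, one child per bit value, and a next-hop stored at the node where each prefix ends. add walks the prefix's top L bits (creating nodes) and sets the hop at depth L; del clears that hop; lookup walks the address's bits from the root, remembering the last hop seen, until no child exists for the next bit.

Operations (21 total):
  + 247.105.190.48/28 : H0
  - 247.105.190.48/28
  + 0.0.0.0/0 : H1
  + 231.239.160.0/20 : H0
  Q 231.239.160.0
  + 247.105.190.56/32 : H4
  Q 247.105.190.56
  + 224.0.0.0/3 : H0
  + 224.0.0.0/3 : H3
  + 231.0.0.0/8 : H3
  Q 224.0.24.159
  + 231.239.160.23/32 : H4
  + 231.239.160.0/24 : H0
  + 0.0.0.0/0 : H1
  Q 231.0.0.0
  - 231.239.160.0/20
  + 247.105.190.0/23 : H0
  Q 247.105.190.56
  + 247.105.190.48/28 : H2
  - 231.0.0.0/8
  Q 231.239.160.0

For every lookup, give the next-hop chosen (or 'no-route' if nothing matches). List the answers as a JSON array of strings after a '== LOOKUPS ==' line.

Apply in order:
  + 247.105.190.48/28 (H0) depth=28
  del 247.105.190.48/28 (clear depth 28)
  + 0.0.0.0/0 (H1) depth=0
  + 231.239.160.0/20 (H0) depth=20
  lookup 231.239.160.0: bits 11100111111011111010 walk d0:H1→d1:-→d2:-→d3:-→d4:-→d5:-→d6:-→d7:-→d8:-→d9:-→d10:-→d11:-→d12:-→d13:-→d14:-→d15:-→d16:-→d17:-→d18:-→d19:-→d20:H0 -> H0
  + 247.105.190.56/32 (H4) depth=32
  lookup 247.105.190.56: bits 11110111011010011011111000111000 walk d0:H1→d1:-→d2:-→d3:-→d4:-→d5:-→d6:-→d7:-→d8:-→d9:-→d10:-→d11:-→d12:-→d13:-→d14:-→d15:-→d16:-→d17:-→d18:-→d19:-→d20:-→d21:-→d22:-→d23:-→d24:-→d25:-→d26:-→d27:-→d28:-→d29:-→d30:-→d31:-→d32:H4 -> H4
  + 224.0.0.0/3 (H0) depth=3
  + 224.0.0.0/3 (H3) depth=3
  + 231.0.0.0/8 (H3) depth=8
  lookup 224.0.24.159: bits 11100 walk d0:H1→d1:-→d2:-→d3:H3→d4:-→d5:- -> H3
  + 231.239.160.23/32 (H4) depth=32
  + 231.239.160.0/24 (H0) depth=24
  + 0.0.0.0/0 (H1) depth=0
  lookup 231.0.0.0: bits 11100111 walk d0:H1→d1:-→d2:-→d3:H3→d4:-→d5:-→d6:-→d7:-→d8:H3 -> H3
  del 231.239.160.0/20 (clear depth 20)
  + 247.105.190.0/23 (H0) depth=23
  lookup 247.105.190.56: bits 11110111011010011011111000111000 walk d0:H1→d1:-→d2:-→d3:H3→d4:-→d5:-→d6:-→d7:-→d8:-→d9:-→d10:-→d11:-→d12:-→d13:-→d14:-→d15:-→d16:-→d17:-→d18:-→d19:-→d20:-→d21:-→d22:-→d23:H0→d24:-→d25:-→d26:-→d27:-→d28:-→d29:-→d30:-→d31:-→d32:H4 -> H4
  + 247.105.190.48/28 (H2) depth=28
  del 231.0.0.0/8 (clear depth 8)
  lookup 231.239.160.0: bits 111001111110111110100000000 walk d0:H1→d1:-→d2:-→d3:H3→d4:-→d5:-→d6:-→d7:-→d8:-→d9:-→d10:-→d11:-→d12:-→d13:-→d14:-→d15:-→d16:-→d17:-→d18:-→d19:-→d20:-→d21:-→d22:-→d23:-→d24:H0→d25:-→d26:-→d27:- -> H0

== LOOKUPS ==
["H0","H4","H3","H3","H4","H0"]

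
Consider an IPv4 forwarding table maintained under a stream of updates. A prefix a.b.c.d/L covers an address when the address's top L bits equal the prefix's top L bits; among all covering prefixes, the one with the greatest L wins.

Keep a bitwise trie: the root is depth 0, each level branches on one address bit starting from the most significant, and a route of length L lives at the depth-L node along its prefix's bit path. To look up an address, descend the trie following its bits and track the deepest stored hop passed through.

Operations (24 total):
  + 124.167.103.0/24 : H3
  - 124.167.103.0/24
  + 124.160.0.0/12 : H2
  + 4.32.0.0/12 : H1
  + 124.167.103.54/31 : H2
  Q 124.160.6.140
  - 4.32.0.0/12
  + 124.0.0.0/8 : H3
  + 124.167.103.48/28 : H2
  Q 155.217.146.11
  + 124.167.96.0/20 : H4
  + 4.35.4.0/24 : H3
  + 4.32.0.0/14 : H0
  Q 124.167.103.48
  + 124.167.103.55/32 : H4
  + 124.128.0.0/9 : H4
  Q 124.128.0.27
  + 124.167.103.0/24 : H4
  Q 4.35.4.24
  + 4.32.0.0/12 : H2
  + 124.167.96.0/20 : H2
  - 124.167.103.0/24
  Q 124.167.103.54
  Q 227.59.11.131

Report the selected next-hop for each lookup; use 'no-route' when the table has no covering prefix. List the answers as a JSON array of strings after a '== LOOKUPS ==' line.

Process each operation:
  add 124.167.103.0/24 -> H3 at depth 24
  - 124.167.103.0/24 clear@24
  add 124.160.0.0/12 -> H2 at depth 12
  add 4.32.0.0/12 -> H1 at depth 12
  add 124.167.103.54/31 -> H2 at depth 31
  lookup 124.160.6.140: bits 0111110010100 walk d0:-→d1:-→d2:-→d3:-→d4:-→d5:-→d6:-→d7:-→d8:-→d9:-→d10:-→d11:-→d12:H2→d13:- -> H2
  - 4.32.0.0/12 clear@12
  add 124.0.0.0/8 -> H3 at depth 8
  add 124.167.103.48/28 -> H2 at depth 28
  lookup 155.217.146.11: bits ε walk d0:- -> no-route
  add 124.167.96.0/20 -> H4 at depth 20
  add 4.35.4.0/24 -> H3 at depth 24
  add 4.32.0.0/14 -> H0 at depth 14
  lookup 124.167.103.48: bits 01111100101001110110011100110 walk d0:-→d1:-→d2:-→d3:-→d4:-→d5:-→d6:-→d7:-→d8:H3→d9:-→d10:-→d11:-→d12:H2→d13:-→d14:-→d15:-→d16:-→d17:-→d18:-→d19:-→d20:H4→d21:-→d22:-→d23:-→d24:-→d25:-→d26:-→d27:-→d28:H2→d29:- -> H2
  add 124.167.103.55/32 -> H4 at depth 32
  add 124.128.0.0/9 -> H4 at depth 9
  lookup 124.128.0.27: bits 0111110010 walk d0:-→d1:-→d2:-→d3:-→d4:-→d5:-→d6:-→d7:-→d8:H3→d9:H4→d10:- -> H4
  add 124.167.103.0/24 -> H4 at depth 24
  lookup 4.35.4.24: bits 000001000010001100000100 walk d0:-→d1:-→d2:-→d3:-→d4:-→d5:-→d6:-→d7:-→d8:-→d9:-→d10:-→d11:-→d12:-→d13:-→d14:H0→d15:-→d16:-→d17:-→d18:-→d19:-→d20:-→d21:-→d22:-→d23:-→d24:H3 -> H3
  add 4.32.0.0/12 -> H2 at depth 12
  add 124.167.96.0/20 -> H2 at depth 20
  - 124.167.103.0/24 clear@24
  lookup 124.167.103.54: bits 0111110010100111011001110011011 walk d0:-→d1:-→d2:-→d3:-→d4:-→d5:-→d6:-→d7:-→d8:H3→d9:H4→d10:-→d11:-→d12:H2→d13:-→d14:-→d15:-→d16:-→d17:-→d18:-→d19:-→d20:H2→d21:-→d22:-→d23:-→d24:-→d25:-→d26:-→d27:-→d28:H2→d29:-→d30:-→d31:H2 -> H2
  lookup 227.59.11.131: bits ε walk d0:- -> no-route

== LOOKUPS ==
["H2","no-route","H2","H4","H3","H2","no-route"]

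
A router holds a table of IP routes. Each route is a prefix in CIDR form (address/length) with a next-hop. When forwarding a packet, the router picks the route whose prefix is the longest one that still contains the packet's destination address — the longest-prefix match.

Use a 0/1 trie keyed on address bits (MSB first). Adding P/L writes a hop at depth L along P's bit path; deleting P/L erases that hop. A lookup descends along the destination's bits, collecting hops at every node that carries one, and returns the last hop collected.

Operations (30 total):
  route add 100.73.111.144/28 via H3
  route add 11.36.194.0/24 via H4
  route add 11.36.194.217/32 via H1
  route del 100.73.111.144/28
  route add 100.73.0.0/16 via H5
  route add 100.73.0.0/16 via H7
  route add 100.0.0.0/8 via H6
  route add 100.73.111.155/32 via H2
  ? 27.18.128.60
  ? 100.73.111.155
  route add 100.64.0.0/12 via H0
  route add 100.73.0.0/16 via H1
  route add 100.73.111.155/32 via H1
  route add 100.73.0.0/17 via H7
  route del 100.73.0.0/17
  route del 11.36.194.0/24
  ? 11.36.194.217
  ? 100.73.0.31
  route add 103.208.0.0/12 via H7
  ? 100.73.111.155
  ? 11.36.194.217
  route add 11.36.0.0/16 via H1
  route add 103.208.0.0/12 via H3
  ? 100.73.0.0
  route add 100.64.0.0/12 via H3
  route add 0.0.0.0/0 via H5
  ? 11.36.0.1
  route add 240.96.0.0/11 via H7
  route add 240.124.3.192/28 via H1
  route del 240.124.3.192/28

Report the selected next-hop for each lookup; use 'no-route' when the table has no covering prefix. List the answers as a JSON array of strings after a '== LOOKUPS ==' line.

Trace:
  add 100.73.111.144/28 -> H3 at depth 28
  add 11.36.194.0/24 -> H4 at depth 24
  add 11.36.194.217/32 -> H1 at depth 32
  del 100.73.111.144/28 (clear depth 28)
  add 100.73.0.0/16 -> H5 at depth 16
  add 100.73.0.0/16 -> H7 at depth 16
  add 100.0.0.0/8 -> H6 at depth 8
  add 100.73.111.155/32 -> H2 at depth 32
  lookup 27.18.128.60: bits 000 walk d0:-→d1:-→d2:-→d3:- -> no-route
  lookup 100.73.111.155: bits 01100100010010010110111110011011 walk d0:-→d1:-→d2:-→d3:-→d4:-→d5:-→d6:-→d7:-→d8:H6→d9:-→d10:-→d11:-→d12:-→d13:-→d14:-→d15:-→d16:H7→d17:-→d18:-→d19:-→d20:-→d21:-→d22:-→d23:-→d24:-→d25:-→d26:-→d27:-→d28:-→d29:-→d30:-→d31:-→d32:H2 -> H2
  add 100.64.0.0/12 -> H0 at depth 12
  add 100.73.0.0/16 -> H1 at depth 16
  add 100.73.111.155/32 -> H1 at depth 32
  add 100.73.0.0/17 -> H7 at depth 17
  del 100.73.0.0/17 (clear depth 17)
  del 11.36.194.0/24 (clear depth 24)
  lookup 11.36.194.217: bits 00001011001001001100001011011001 walk d0:-→d1:-→d2:-→d3:-→d4:-→d5:-→d6:-→d7:-→d8:-→d9:-→d10:-→d11:-→d12:-→d13:-→d14:-→d15:-→d16:-→d17:-→d18:-→d19:-→d20:-→d21:-→d22:-→d23:-→d24:-→d25:-→d26:-→d27:-→d28:-→d29:-→d30:-→d31:-→d32:H1 -> H1
  lookup 100.73.0.31: bits 01100100010010010 walk d0:-→d1:-→d2:-→d3:-→d4:-→d5:-→d6:-→d7:-→d8:H6→d9:-→d10:-→d11:-→d12:H0→d13:-→d14:-→d15:-→d16:H1→d17:- -> H1
  add 103.208.0.0/12 -> H7 at depth 12
  lookup 100.73.111.155: bits 01100100010010010110111110011011 walk d0:-→d1:-→d2:-→d3:-→d4:-→d5:-→d6:-→d7:-→d8:H6→d9:-→d10:-→d11:-→d12:H0→d13:-→d14:-→d15:-→d16:H1→d17:-→d18:-→d19:-→d20:-→d21:-→d22:-→d23:-→d24:-→d25:-→d26:-→d27:-→d28:-→d29:-→d30:-→d31:-→d32:H1 -> H1
  lookup 11.36.194.217: bits 00001011001001001100001011011001 walk d0:-→d1:-→d2:-→d3:-→d4:-→d5:-→d6:-→d7:-→d8:-→d9:-→d10:-→d11:-→d12:-→d13:-→d14:-→d15:-→d16:-→d17:-→d18:-→d19:-→d20:-→d21:-→d22:-→d23:-→d24:-→d25:-→d26:-→d27:-→d28:-→d29:-→d30:-→d31:-→d32:H1 -> H1
  add 11.36.0.0/16 -> H1 at depth 16
  add 103.208.0.0/12 -> H3 at depth 12
  lookup 100.73.0.0: bits 01100100010010010 walk d0:-→d1:-→d2:-→d3:-→d4:-→d5:-→d6:-→d7:-→d8:H6→d9:-→d10:-→d11:-→d12:H0→d13:-→d14:-→d15:-→d16:H1→d17:- -> H1
  add 100.64.0.0/12 -> H3 at depth 12
  add 0.0.0.0/0 -> H5 at depth 0
  lookup 11.36.0.1: bits 0000101100100100 walk d0:H5→d1:-→d2:-→d3:-→d4:-→d5:-→d6:-→d7:-→d8:-→d9:-→d10:-→d11:-→d12:-→d13:-→d14:-→d15:-→d16:H1 -> H1
  add 240.96.0.0/11 -> H7 at depth 11
  add 240.124.3.192/28 -> H1 at depth 28
  del 240.124.3.192/28 (clear depth 28)

== LOOKUPS ==
["no-route","H2","H1","H1","H1","H1","H1","H1"]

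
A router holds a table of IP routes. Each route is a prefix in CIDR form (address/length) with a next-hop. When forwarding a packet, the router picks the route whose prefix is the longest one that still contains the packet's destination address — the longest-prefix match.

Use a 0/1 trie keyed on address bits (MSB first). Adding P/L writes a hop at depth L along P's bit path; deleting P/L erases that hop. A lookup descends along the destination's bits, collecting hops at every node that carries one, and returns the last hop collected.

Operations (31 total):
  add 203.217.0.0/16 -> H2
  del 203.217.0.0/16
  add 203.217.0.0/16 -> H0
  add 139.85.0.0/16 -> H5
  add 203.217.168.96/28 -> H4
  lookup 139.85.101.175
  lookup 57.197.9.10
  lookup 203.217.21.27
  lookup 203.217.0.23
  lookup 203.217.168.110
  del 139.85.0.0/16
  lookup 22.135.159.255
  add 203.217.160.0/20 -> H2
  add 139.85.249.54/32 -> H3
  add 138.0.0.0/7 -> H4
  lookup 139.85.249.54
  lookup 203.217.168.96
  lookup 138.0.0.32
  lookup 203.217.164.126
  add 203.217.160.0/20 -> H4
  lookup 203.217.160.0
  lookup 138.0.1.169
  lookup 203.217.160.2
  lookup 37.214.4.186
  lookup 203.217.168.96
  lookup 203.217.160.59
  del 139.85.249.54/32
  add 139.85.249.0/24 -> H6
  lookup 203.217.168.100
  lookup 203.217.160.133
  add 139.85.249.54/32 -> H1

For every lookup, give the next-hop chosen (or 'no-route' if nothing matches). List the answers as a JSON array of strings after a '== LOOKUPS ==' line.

Process each operation:
  + 203.217.0.0/16 (H2) depth=16
  - 203.217.0.0/16 clear@16
  + 203.217.0.0/16 (H0) depth=16
  + 139.85.0.0/16 (H5) depth=16
  + 203.217.168.96/28 (H4) depth=28
  lookup 139.85.101.175: bits 1000101101010101 walk d0:-→d1:-→d2:-→d3:-→d4:-→d5:-→d6:-→d7:-→d8:-→d9:-→d10:-→d11:-→d12:-→d13:-→d14:-→d15:-→d16:H5 -> H5
  lookup 57.197.9.10: bits ε walk d0:- -> no-route
  lookup 203.217.21.27: bits 1100101111011001 walk d0:-→d1:-→d2:-→d3:-→d4:-→d5:-→d6:-→d7:-→d8:-→d9:-→d10:-→d11:-→d12:-→d13:-→d14:-→d15:-→d16:H0 -> H0
  lookup 203.217.0.23: bits 1100101111011001 walk d0:-→d1:-→d2:-→d3:-→d4:-→d5:-→d6:-→d7:-→d8:-→d9:-→d10:-→d11:-→d12:-→d13:-→d14:-→d15:-→d16:H0 -> H0
  lookup 203.217.168.110: bits 1100101111011001101010000110 walk d0:-→d1:-→d2:-→d3:-→d4:-→d5:-→d6:-→d7:-→d8:-→d9:-→d10:-→d11:-→d12:-→d13:-→d14:-→d15:-→d16:H0→d17:-→d18:-→d19:-→d20:-→d21:-→d22:-→d23:-→d24:-→d25:-→d26:-→d27:-→d28:H4 -> H4
  - 139.85.0.0/16 clear@16
  lookup 22.135.159.255: bits ε walk d0:- -> no-route
  + 203.217.160.0/20 (H2) depth=20
  + 139.85.249.54/32 (H3) depth=32
  + 138.0.0.0/7 (H4) depth=7
  lookup 139.85.249.54: bits 10001011010101011111100100110110 walk d0:-→d1:-→d2:-→d3:-→d4:-→d5:-→d6:-→d7:H4→d8:-→d9:-→d10:-→d11:-→d12:-→d13:-→d14:-→d15:-→d16:-→d17:-→d18:-→d19:-→d20:-→d21:-→d22:-→d23:-→d24:-→d25:-→d26:-→d27:-→d28:-→d29:-→d30:-→d31:-→d32:H3 -> H3
  lookup 203.217.168.96: bits 1100101111011001101010000110 walk d0:-→d1:-→d2:-→d3:-→d4:-→d5:-→d6:-→d7:-→d8:-→d9:-→d10:-→d11:-→d12:-→d13:-→d14:-→d15:-→d16:H0→d17:-→d18:-→d19:-→d20:H2→d21:-→d22:-→d23:-→d24:-→d25:-→d26:-→d27:-→d28:H4 -> H4
  lookup 138.0.0.32: bits 1000101 walk d0:-→d1:-→d2:-→d3:-→d4:-→d5:-→d6:-→d7:H4 -> H4
  lookup 203.217.164.126: bits 11001011110110011010 walk d0:-→d1:-→d2:-→d3:-→d4:-→d5:-→d6:-→d7:-→d8:-→d9:-→d10:-→d11:-→d12:-→d13:-→d14:-→d15:-→d16:H0→d17:-→d18:-→d19:-→d20:H2 -> H2
  + 203.217.160.0/20 (H4) depth=20
  lookup 203.217.160.0: bits 11001011110110011010 walk d0:-→d1:-→d2:-→d3:-→d4:-→d5:-→d6:-→d7:-→d8:-→d9:-→d10:-→d11:-→d12:-→d13:-→d14:-→d15:-→d16:H0→d17:-→d18:-→d19:-→d20:H4 -> H4
  lookup 138.0.1.169: bits 1000101 walk d0:-→d1:-→d2:-→d3:-→d4:-→d5:-→d6:-→d7:H4 -> H4
  lookup 203.217.160.2: bits 11001011110110011010 walk d0:-→d1:-→d2:-→d3:-→d4:-→d5:-→d6:-→d7:-→d8:-→d9:-→d10:-→d11:-→d12:-→d13:-→d14:-→d15:-→d16:H0→d17:-→d18:-→d19:-→d20:H4 -> H4
  lookup 37.214.4.186: bits ε walk d0:- -> no-route
  lookup 203.217.168.96: bits 1100101111011001101010000110 walk d0:-→d1:-→d2:-→d3:-→d4:-→d5:-→d6:-→d7:-→d8:-→d9:-→d10:-→d11:-→d12:-→d13:-→d14:-→d15:-→d16:H0→d17:-→d18:-→d19:-→d20:H4→d21:-→d22:-→d23:-→d24:-→d25:-→d26:-→d27:-→d28:H4 -> H4
  lookup 203.217.160.59: bits 11001011110110011010 walk d0:-→d1:-→d2:-→d3:-→d4:-→d5:-→d6:-→d7:-→d8:-→d9:-→d10:-→d11:-→d12:-→d13:-→d14:-→d15:-→d16:H0→d17:-→d18:-→d19:-→d20:H4 -> H4
  - 139.85.249.54/32 clear@32
  + 139.85.249.0/24 (H6) depth=24
  lookup 203.217.168.100: bits 1100101111011001101010000110 walk d0:-→d1:-→d2:-→d3:-→d4:-→d5:-→d6:-→d7:-→d8:-→d9:-→d10:-→d11:-→d12:-→d13:-→d14:-→d15:-→d16:H0→d17:-→d18:-→d19:-→d20:H4→d21:-→d22:-→d23:-→d24:-→d25:-→d26:-→d27:-→d28:H4 -> H4
  lookup 203.217.160.133: bits 11001011110110011010 walk d0:-→d1:-→d2:-→d3:-→d4:-→d5:-→d6:-→d7:-→d8:-→d9:-→d10:-→d11:-→d12:-→d13:-→d14:-→d15:-→d16:H0→d17:-→d18:-→d19:-→d20:H4 -> H4
  + 139.85.249.54/32 (H1) depth=32

== LOOKUPS ==
["H5","no-route","H0","H0","H4","no-route","H3","H4","H4","H2","H4","H4","H4","no-route","H4","H4","H4","H4"]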